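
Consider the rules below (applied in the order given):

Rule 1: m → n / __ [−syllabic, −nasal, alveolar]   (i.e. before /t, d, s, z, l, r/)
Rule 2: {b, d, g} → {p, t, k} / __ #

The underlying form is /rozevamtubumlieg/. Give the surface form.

rozevantubunliek

Rule 1 (nasal place assimilation): /m/ precedes the alveolar consonant /t/, so it assimilates in place to [n]. /m/ precedes the alveolar consonant /l/, so it assimilates in place to [n]. /rozevamtubumlieg/ → rozevantubunlieg.
Rule 2 (final devoicing): /g/ is a voiced stop in word-final position, so it devoices to [k]. /rozevantubunlieg/ → rozevantubunliek.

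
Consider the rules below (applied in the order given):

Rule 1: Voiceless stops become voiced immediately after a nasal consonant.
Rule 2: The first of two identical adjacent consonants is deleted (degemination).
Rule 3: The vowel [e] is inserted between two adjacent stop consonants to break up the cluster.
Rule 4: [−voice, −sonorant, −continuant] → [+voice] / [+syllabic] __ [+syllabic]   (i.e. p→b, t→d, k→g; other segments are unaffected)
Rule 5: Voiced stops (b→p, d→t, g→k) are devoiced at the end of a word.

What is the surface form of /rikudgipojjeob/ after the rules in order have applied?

rigudegibojeop

Rule 1 (post-nasal voicing): no segment meets the environment; /rikudgipojjeob/ is unchanged.
Rule 2 (degemination): /jj/ is a geminate; the first /j/ deletes. /rikudgipojjeob/ → rikudgipojeob.
Rule 3 (stop-cluster e-epenthesis): /d/ and /g/ form a stop–stop cluster, so [e] is inserted between them. /rikudgipojeob/ → rikudegipojeob.
Rule 4 (intervocalic voicing): /k/ is a voiceless stop between vowels /i/ and /u/, so it voices to [g]. /p/ is a voiceless stop between vowels /i/ and /o/, so it voices to [b]. /rikudegipojeob/ → rigudegibojeob.
Rule 5 (final devoicing): /b/ is a voiced stop in word-final position, so it devoices to [p]. /rigudegibojeob/ → rigudegibojeop.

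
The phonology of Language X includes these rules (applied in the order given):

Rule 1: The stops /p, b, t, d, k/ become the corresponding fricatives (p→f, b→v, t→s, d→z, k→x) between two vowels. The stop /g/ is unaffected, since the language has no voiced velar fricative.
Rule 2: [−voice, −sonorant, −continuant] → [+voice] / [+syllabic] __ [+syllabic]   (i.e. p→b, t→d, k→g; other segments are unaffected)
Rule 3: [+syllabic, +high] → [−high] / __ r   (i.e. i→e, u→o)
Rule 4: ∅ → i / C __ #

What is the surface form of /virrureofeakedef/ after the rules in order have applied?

verroreofeaxezefi

Rule 1 (intervocalic spirantization): /k/ is a stop between vowels /a/ and /e/, so it spirantizes to the fricative [x]. /d/ is a stop between vowels /e/ and /e/, so it spirantizes to the fricative [z]. /virrureofeakedef/ → virrureofeaxezef.
Rule 2 (intervocalic voicing): no segment meets the environment; /virrureofeaxezef/ is unchanged.
Rule 3 (pre-rhotic lowering): /i/ is a high vowel immediately before /r/, so it lowers to [e]. /u/ is a high vowel immediately before /r/, so it lowers to [o]. /virrureofeaxezef/ → verroreofeaxezef.
Rule 4 (final i-epenthesis): the form ends in the consonant /f/, so [i] is inserted word-finally. /verroreofeaxezef/ → verroreofeaxezefi.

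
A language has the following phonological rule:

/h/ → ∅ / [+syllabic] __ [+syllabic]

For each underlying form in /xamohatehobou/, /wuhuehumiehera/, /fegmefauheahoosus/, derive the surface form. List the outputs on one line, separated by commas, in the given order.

/xamohatehobou/: /h/ occurs between vowels /o/ and /a/, so it deletes. /h/ occurs between vowels /e/ and /o/, so it deletes. → [xamoateobou].
/wuhuehumiehera/: /h/ occurs between vowels /u/ and /u/, so it deletes. /h/ occurs between vowels /e/ and /u/, so it deletes. /h/ occurs between vowels /e/ and /e/, so it deletes. → [wuueumieera].
/fegmefauheahoosus/: /h/ occurs between vowels /u/ and /e/, so it deletes. /h/ occurs between vowels /a/ and /o/, so it deletes. → [fegmefaueaoosus].

xamoateobou, wuueumieera, fegmefaueaoosus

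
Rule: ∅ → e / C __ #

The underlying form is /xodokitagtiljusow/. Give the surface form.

xodokitagtiljusowe

the form ends in the consonant /w/, so [e] is inserted word-finally.
Surface form: [xodokitagtiljusowe].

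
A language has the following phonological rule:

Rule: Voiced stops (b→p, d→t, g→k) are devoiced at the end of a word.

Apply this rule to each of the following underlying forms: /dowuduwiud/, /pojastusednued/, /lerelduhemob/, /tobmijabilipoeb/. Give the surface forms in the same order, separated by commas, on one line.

/dowuduwiud/: /d/ is a voiced stop in word-final position, so it devoices to [t]. → [dowuduwiut].
/pojastusednued/: /d/ is a voiced stop in word-final position, so it devoices to [t]. → [pojastusednuet].
/lerelduhemob/: /b/ is a voiced stop in word-final position, so it devoices to [p]. → [lerelduhemop].
/tobmijabilipoeb/: /b/ is a voiced stop in word-final position, so it devoices to [p]. → [tobmijabilipoep].

dowuduwiut, pojastusednuet, lerelduhemop, tobmijabilipoep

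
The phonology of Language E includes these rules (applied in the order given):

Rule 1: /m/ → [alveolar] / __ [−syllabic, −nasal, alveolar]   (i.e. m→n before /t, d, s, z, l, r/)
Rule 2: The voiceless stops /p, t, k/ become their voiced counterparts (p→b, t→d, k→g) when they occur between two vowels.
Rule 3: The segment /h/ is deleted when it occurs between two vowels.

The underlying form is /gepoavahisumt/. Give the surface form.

geboavaisunt

Rule 1 (nasal place assimilation): /m/ precedes the alveolar consonant /t/, so it assimilates in place to [n]. /gepoavahisumt/ → gepoavahisunt.
Rule 2 (intervocalic voicing): /p/ is a voiceless stop between vowels /e/ and /o/, so it voices to [b]. /gepoavahisunt/ → geboavahisunt.
Rule 3 (intervocalic h-deletion): /h/ occurs between vowels /a/ and /i/, so it deletes. /geboavahisunt/ → geboavaisunt.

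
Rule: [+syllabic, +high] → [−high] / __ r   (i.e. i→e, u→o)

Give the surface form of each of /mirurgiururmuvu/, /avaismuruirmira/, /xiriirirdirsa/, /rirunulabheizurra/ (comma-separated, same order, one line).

merorgiorormuvu, avaismoruermera, xeriererdersa, rerunulabheizorra

/mirurgiururmuvu/: /i/ is a high vowel immediately before /r/, so it lowers to [e]. /u/ is a high vowel immediately before /r/, so it lowers to [o]. /u/ is a high vowel immediately before /r/, so it lowers to [o]. /u/ is a high vowel immediately before /r/, so it lowers to [o]. → [merorgiorormuvu].
/avaismuruirmira/: /u/ is a high vowel immediately before /r/, so it lowers to [o]. /i/ is a high vowel immediately before /r/, so it lowers to [e]. /i/ is a high vowel immediately before /r/, so it lowers to [e]. → [avaismoruermera].
/xiriirirdirsa/: /i/ is a high vowel immediately before /r/, so it lowers to [e]. /i/ is a high vowel immediately before /r/, so it lowers to [e]. /i/ is a high vowel immediately before /r/, so it lowers to [e]. /i/ is a high vowel immediately before /r/, so it lowers to [e]. → [xeriererdersa].
/rirunulabheizurra/: /i/ is a high vowel immediately before /r/, so it lowers to [e]. /u/ is a high vowel immediately before /r/, so it lowers to [o]. → [rerunulabheizorra].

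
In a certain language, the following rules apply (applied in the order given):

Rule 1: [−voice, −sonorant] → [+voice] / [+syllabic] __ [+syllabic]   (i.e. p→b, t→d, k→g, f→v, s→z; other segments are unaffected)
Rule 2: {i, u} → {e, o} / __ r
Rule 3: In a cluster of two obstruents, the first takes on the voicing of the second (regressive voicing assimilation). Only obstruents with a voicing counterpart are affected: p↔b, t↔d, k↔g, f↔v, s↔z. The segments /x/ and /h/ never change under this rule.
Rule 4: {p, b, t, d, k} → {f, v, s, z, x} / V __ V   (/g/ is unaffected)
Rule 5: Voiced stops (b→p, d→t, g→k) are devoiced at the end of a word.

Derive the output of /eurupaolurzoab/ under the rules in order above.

Rule 1 (intervocalic voicing): /p/ is a voiceless obstruent between vowels /u/ and /a/, so it voices to [b]. /eurupaolurzoab/ → eurubaolurzoab.
Rule 2 (pre-rhotic lowering): /u/ is a high vowel immediately before /r/, so it lowers to [o]. /u/ is a high vowel immediately before /r/, so it lowers to [o]. /eurubaolurzoab/ → eorubaolorzoab.
Rule 3 (regressive voicing assimilation): no segment meets the environment; /eorubaolorzoab/ is unchanged.
Rule 4 (intervocalic spirantization): /b/ is a stop between vowels /u/ and /a/, so it spirantizes to the fricative [v]. /eorubaolorzoab/ → eoruvaolorzoab.
Rule 5 (final devoicing): /b/ is a voiced stop in word-final position, so it devoices to [p]. /eoruvaolorzoab/ → eoruvaolorzoap.

eoruvaolorzoap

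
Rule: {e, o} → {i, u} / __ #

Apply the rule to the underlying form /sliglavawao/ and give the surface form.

sliglavawau

/o/ is a mid vowel in word-final position, so it raises to [u].
Surface form: [sliglavawau].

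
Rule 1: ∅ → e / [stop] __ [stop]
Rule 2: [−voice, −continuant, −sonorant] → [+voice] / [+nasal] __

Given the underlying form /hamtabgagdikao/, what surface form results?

Rule 1 (stop-cluster e-epenthesis): /b/ and /g/ form a stop–stop cluster, so [e] is inserted between them. /g/ and /d/ form a stop–stop cluster, so [e] is inserted between them. /hamtabgagdikao/ → hamtabegagedikao.
Rule 2 (post-nasal voicing): /t/ is a voiceless stop immediately after the nasal /m/, so it voices to [d]. /hamtabegagedikao/ → hamdabegagedikao.

hamdabegagedikao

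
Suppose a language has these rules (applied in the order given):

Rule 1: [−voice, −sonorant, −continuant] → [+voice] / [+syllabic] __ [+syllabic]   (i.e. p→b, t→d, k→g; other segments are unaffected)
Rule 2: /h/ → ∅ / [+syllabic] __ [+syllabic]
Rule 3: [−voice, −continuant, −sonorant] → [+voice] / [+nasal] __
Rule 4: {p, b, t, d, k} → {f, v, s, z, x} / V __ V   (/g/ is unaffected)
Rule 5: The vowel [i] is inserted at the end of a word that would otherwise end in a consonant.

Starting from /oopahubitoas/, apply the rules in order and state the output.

Rule 1 (intervocalic voicing): /p/ is a voiceless stop between vowels /o/ and /a/, so it voices to [b]. /t/ is a voiceless stop between vowels /i/ and /o/, so it voices to [d]. /oopahubitoas/ → oobahubidoas.
Rule 2 (intervocalic h-deletion): /h/ occurs between vowels /a/ and /u/, so it deletes. /oobahubidoas/ → oobaubidoas.
Rule 3 (post-nasal voicing): no segment meets the environment; /oobaubidoas/ is unchanged.
Rule 4 (intervocalic spirantization): /b/ is a stop between vowels /o/ and /a/, so it spirantizes to the fricative [v]. /b/ is a stop between vowels /u/ and /i/, so it spirantizes to the fricative [v]. /d/ is a stop between vowels /i/ and /o/, so it spirantizes to the fricative [z]. /oobaubidoas/ → oovauvizoas.
Rule 5 (final i-epenthesis): the form ends in the consonant /s/, so [i] is inserted word-finally. /oovauvizoas/ → oovauvizoasi.

oovauvizoasi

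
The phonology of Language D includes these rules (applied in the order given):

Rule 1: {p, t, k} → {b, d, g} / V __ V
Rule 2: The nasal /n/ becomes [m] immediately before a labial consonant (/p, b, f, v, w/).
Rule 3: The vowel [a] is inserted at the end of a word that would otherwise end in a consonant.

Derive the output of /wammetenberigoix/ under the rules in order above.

Rule 1 (intervocalic voicing): /t/ is a voiceless stop between vowels /e/ and /e/, so it voices to [d]. /wammetenberigoix/ → wammedenberigoix.
Rule 2 (nasal place assimilation): /n/ precedes the labial consonant /b/, so it assimilates in place to [m]. /wammedenberigoix/ → wammedemberigoix.
Rule 3 (final a-epenthesis): the form ends in the consonant /x/, so [a] is inserted word-finally. /wammedemberigoix/ → wammedemberigoixa.

wammedemberigoixa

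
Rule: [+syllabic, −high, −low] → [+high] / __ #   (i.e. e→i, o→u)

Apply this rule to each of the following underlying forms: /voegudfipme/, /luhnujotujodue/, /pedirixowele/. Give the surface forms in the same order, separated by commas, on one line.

/voegudfipme/: /e/ is a mid vowel in word-final position, so it raises to [i]. → [voegudfipmi].
/luhnujotujodue/: /e/ is a mid vowel in word-final position, so it raises to [i]. → [luhnujotujodui].
/pedirixowele/: /e/ is a mid vowel in word-final position, so it raises to [i]. → [pedirixoweli].

voegudfipmi, luhnujotujodui, pedirixoweli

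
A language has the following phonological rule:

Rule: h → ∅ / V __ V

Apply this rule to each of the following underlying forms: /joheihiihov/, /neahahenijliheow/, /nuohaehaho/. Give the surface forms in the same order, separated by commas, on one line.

joeiiiov, neaaenijlieow, nuoaeao

/joheihiihov/: /h/ occurs between vowels /o/ and /e/, so it deletes. /h/ occurs between vowels /i/ and /i/, so it deletes. /h/ occurs between vowels /i/ and /o/, so it deletes. → [joeiiiov].
/neahahenijliheow/: /h/ occurs between vowels /a/ and /a/, so it deletes. /h/ occurs between vowels /a/ and /e/, so it deletes. /h/ occurs between vowels /i/ and /e/, so it deletes. → [neaaenijlieow].
/nuohaehaho/: /h/ occurs between vowels /o/ and /a/, so it deletes. /h/ occurs between vowels /e/ and /a/, so it deletes. /h/ occurs between vowels /a/ and /o/, so it deletes. → [nuoaeao].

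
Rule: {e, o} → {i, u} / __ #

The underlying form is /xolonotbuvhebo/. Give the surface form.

xolonotbuvhebu

/o/ is a mid vowel in word-final position, so it raises to [u].
Surface form: [xolonotbuvhebu].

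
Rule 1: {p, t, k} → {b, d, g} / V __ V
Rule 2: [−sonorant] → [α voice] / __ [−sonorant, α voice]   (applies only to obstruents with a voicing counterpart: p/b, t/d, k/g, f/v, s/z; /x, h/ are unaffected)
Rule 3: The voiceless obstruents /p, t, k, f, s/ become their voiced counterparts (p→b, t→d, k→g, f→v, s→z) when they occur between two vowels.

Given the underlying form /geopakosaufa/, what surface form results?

Rule 1 (intervocalic voicing): /p/ is a voiceless stop between vowels /o/ and /a/, so it voices to [b]. /k/ is a voiceless stop between vowels /a/ and /o/, so it voices to [g]. /geopakosaufa/ → geobagosaufa.
Rule 2 (regressive voicing assimilation): no segment meets the environment; /geobagosaufa/ is unchanged.
Rule 3 (intervocalic voicing): /s/ is a voiceless obstruent between vowels /o/ and /a/, so it voices to [z]. /f/ is a voiceless obstruent between vowels /u/ and /a/, so it voices to [v]. /geobagosaufa/ → geobagozauva.

geobagozauva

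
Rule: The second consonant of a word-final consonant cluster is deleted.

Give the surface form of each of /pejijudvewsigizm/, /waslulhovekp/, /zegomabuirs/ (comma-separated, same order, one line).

pejijudvewsigiz, waslulhovek, zegomabuir

/pejijudvewsigizm/: /m/ is the second consonant of a word-final cluster /zm/, so it deletes. → [pejijudvewsigiz].
/waslulhovekp/: /p/ is the second consonant of a word-final cluster /kp/, so it deletes. → [waslulhovek].
/zegomabuirs/: /s/ is the second consonant of a word-final cluster /rs/, so it deletes. → [zegomabuir].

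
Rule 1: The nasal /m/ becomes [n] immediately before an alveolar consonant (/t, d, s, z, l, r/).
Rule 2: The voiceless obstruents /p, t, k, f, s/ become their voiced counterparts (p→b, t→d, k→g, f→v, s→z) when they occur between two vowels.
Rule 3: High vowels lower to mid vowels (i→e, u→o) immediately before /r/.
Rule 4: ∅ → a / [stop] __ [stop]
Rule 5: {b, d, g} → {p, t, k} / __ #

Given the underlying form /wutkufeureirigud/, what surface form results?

wutakuveoreerigut

Rule 1 (nasal place assimilation): no segment meets the environment; /wutkufeureirigud/ is unchanged.
Rule 2 (intervocalic voicing): /f/ is a voiceless obstruent between vowels /u/ and /e/, so it voices to [v]. /wutkufeureirigud/ → wutkuveureirigud.
Rule 3 (pre-rhotic lowering): /u/ is a high vowel immediately before /r/, so it lowers to [o]. /i/ is a high vowel immediately before /r/, so it lowers to [e]. /wutkuveureirigud/ → wutkuveoreerigud.
Rule 4 (stop-cluster a-epenthesis): /t/ and /k/ form a stop–stop cluster, so [a] is inserted between them. /wutkuveoreerigud/ → wutakuveoreerigud.
Rule 5 (final devoicing): /d/ is a voiced stop in word-final position, so it devoices to [t]. /wutakuveoreerigud/ → wutakuveoreerigut.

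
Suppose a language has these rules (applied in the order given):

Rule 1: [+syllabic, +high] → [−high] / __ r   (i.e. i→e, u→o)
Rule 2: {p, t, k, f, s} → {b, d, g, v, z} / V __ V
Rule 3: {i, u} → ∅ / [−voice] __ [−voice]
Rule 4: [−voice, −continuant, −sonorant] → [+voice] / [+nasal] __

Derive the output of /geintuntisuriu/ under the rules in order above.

geindundizoriu

Rule 1 (pre-rhotic lowering): /u/ is a high vowel immediately before /r/, so it lowers to [o]. /geintuntisuriu/ → geintuntisoriu.
Rule 2 (intervocalic voicing): /s/ is a voiceless obstruent between vowels /i/ and /o/, so it voices to [z]. /geintuntisoriu/ → geintuntizoriu.
Rule 3 (high vowel syncope): no segment meets the environment; /geintuntizoriu/ is unchanged.
Rule 4 (post-nasal voicing): /t/ is a voiceless stop immediately after the nasal /n/, so it voices to [d]. /t/ is a voiceless stop immediately after the nasal /n/, so it voices to [d]. /geintuntizoriu/ → geindundizoriu.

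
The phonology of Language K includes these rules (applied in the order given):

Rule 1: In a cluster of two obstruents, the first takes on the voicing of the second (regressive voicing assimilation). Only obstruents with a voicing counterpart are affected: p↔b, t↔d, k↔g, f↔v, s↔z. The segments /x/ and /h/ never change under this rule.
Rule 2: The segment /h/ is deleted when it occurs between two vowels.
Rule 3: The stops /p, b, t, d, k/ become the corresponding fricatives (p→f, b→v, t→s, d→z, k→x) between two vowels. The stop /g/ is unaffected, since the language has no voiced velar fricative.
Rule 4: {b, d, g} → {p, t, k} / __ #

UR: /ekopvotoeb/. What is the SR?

exobvosoep

Rule 1 (regressive voicing assimilation): /p/ precedes the voiced obstruent /v/, so it voices to [b] by assimilation. /ekopvotoeb/ → ekobvotoeb.
Rule 2 (intervocalic h-deletion): no segment meets the environment; /ekobvotoeb/ is unchanged.
Rule 3 (intervocalic spirantization): /k/ is a stop between vowels /e/ and /o/, so it spirantizes to the fricative [x]. /t/ is a stop between vowels /o/ and /o/, so it spirantizes to the fricative [s]. /ekobvotoeb/ → exobvosoeb.
Rule 4 (final devoicing): /b/ is a voiced stop in word-final position, so it devoices to [p]. /exobvosoeb/ → exobvosoep.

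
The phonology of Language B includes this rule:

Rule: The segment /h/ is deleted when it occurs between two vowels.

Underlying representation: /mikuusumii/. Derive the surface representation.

mikuusumii

No segment of /mikuusumii/ meets the structural description of the rule, so the form surfaces unchanged.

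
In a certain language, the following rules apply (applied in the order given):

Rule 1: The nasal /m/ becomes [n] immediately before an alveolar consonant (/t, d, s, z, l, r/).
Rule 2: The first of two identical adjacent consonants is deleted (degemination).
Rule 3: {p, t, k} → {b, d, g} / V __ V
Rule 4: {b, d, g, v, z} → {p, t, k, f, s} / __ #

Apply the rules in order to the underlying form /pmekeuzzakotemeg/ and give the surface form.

Rule 1 (nasal place assimilation): no segment meets the environment; /pmekeuzzakotemeg/ is unchanged.
Rule 2 (degemination): /zz/ is a geminate; the first /z/ deletes. /pmekeuzzakotemeg/ → pmekeuzakotemeg.
Rule 3 (intervocalic voicing): /k/ is a voiceless stop between vowels /e/ and /e/, so it voices to [g]. /k/ is a voiceless stop between vowels /a/ and /o/, so it voices to [g]. /t/ is a voiceless stop between vowels /o/ and /e/, so it voices to [d]. /pmekeuzakotemeg/ → pmegeuzagodemeg.
Rule 4 (final devoicing): /g/ is a voiced obstruent in word-final position, so it devoices to [k]. /pmegeuzagodemeg/ → pmegeuzagodemek.

pmegeuzagodemek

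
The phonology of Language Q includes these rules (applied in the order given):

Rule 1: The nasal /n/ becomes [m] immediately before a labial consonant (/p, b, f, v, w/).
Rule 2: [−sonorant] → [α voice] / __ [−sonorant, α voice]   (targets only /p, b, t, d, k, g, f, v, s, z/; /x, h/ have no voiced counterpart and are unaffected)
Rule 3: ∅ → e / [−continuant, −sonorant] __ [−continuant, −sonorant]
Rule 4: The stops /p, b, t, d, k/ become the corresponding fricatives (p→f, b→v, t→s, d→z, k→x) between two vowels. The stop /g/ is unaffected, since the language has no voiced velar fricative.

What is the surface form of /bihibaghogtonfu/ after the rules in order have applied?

bihivakhoxesomfu

Rule 1 (nasal place assimilation): /n/ precedes the labial consonant /f/, so it assimilates in place to [m]. /bihibaghogtonfu/ → bihibaghogtomfu.
Rule 2 (regressive voicing assimilation): /g/ precedes the voiceless obstruent /h/, so it devoices to [k] by assimilation. /g/ precedes the voiceless obstruent /t/, so it devoices to [k] by assimilation. /bihibaghogtomfu/ → bihibakhoktomfu.
Rule 3 (stop-cluster e-epenthesis): /k/ and /t/ form a stop–stop cluster, so [e] is inserted between them. /bihibakhoktomfu/ → bihibakhoketomfu.
Rule 4 (intervocalic spirantization): /b/ is a stop between vowels /i/ and /a/, so it spirantizes to the fricative [v]. /k/ is a stop between vowels /o/ and /e/, so it spirantizes to the fricative [x]. /t/ is a stop between vowels /e/ and /o/, so it spirantizes to the fricative [s]. /bihibakhoketomfu/ → bihivakhoxesomfu.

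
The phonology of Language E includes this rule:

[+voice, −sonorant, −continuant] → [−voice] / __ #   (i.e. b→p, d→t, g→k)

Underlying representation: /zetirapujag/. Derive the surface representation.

zetirapujak

/g/ is a voiced stop in word-final position, so it devoices to [k].
Surface form: [zetirapujak].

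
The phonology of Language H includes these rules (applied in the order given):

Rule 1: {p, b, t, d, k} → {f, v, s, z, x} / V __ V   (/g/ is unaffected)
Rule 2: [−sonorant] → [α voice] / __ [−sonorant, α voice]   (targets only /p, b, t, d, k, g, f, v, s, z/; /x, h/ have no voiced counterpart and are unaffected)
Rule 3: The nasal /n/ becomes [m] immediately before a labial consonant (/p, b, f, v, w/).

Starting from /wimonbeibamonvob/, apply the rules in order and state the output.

Rule 1 (intervocalic spirantization): /b/ is a stop between vowels /i/ and /a/, so it spirantizes to the fricative [v]. /wimonbeibamonvob/ → wimonbeivamonvob.
Rule 2 (regressive voicing assimilation): no segment meets the environment; /wimonbeivamonvob/ is unchanged.
Rule 3 (nasal place assimilation): /n/ precedes the labial consonant /b/, so it assimilates in place to [m]. /n/ precedes the labial consonant /v/, so it assimilates in place to [m]. /wimonbeivamonvob/ → wimombeivamomvob.

wimombeivamomvob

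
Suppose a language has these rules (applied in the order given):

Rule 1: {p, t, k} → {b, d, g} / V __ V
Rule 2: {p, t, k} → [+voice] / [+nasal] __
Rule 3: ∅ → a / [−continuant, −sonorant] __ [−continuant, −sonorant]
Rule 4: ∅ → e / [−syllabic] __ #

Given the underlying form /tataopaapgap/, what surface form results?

Rule 1 (intervocalic voicing): /t/ is a voiceless stop between vowels /a/ and /a/, so it voices to [d]. /p/ is a voiceless stop between vowels /o/ and /a/, so it voices to [b]. /tataopaapgap/ → tadaobaapgap.
Rule 2 (post-nasal voicing): no segment meets the environment; /tadaobaapgap/ is unchanged.
Rule 3 (stop-cluster a-epenthesis): /p/ and /g/ form a stop–stop cluster, so [a] is inserted between them. /tadaobaapgap/ → tadaobaapagap.
Rule 4 (final e-epenthesis): the form ends in the consonant /p/, so [e] is inserted word-finally. /tadaobaapagap/ → tadaobaapagape.

tadaobaapagape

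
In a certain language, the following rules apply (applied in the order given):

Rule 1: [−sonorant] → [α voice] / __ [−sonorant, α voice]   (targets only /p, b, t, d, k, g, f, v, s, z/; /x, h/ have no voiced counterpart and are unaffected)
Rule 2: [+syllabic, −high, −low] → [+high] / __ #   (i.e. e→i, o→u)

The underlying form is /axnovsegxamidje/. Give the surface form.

Rule 1 (regressive voicing assimilation): /v/ precedes the voiceless obstruent /s/, so it devoices to [f] by assimilation. /g/ precedes the voiceless obstruent /x/, so it devoices to [k] by assimilation. /axnovsegxamidje/ → axnofsekxamidje.
Rule 2 (final vowel raising): /e/ is a mid vowel in word-final position, so it raises to [i]. /axnofsekxamidje/ → axnofsekxamidji.

axnofsekxamidji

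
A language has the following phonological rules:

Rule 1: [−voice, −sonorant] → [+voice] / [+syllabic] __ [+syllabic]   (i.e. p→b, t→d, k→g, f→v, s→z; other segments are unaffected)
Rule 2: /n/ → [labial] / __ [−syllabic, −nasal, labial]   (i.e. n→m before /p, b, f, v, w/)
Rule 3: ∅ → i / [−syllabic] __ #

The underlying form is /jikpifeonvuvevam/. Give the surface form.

Rule 1 (intervocalic voicing): /f/ is a voiceless obstruent between vowels /i/ and /e/, so it voices to [v]. /jikpifeonvuvevam/ → jikpiveonvuvevam.
Rule 2 (nasal place assimilation): /n/ precedes the labial consonant /v/, so it assimilates in place to [m]. /jikpiveonvuvevam/ → jikpiveomvuvevam.
Rule 3 (final i-epenthesis): the form ends in the consonant /m/, so [i] is inserted word-finally. /jikpiveomvuvevam/ → jikpiveomvuvevami.

jikpiveomvuvevami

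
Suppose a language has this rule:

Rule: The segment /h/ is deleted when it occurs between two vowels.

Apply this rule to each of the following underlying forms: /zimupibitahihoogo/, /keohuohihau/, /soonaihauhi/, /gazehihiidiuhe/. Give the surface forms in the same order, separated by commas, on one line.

zimupibitaioogo, keouoiau, soonaiaui, gazeiiidiue

/zimupibitahihoogo/: /h/ occurs between vowels /a/ and /i/, so it deletes. /h/ occurs between vowels /i/ and /o/, so it deletes. → [zimupibitaioogo].
/keohuohihau/: /h/ occurs between vowels /o/ and /u/, so it deletes. /h/ occurs between vowels /o/ and /i/, so it deletes. /h/ occurs between vowels /i/ and /a/, so it deletes. → [keouoiau].
/soonaihauhi/: /h/ occurs between vowels /i/ and /a/, so it deletes. /h/ occurs between vowels /u/ and /i/, so it deletes. → [soonaiaui].
/gazehihiidiuhe/: /h/ occurs between vowels /e/ and /i/, so it deletes. /h/ occurs between vowels /i/ and /i/, so it deletes. /h/ occurs between vowels /u/ and /e/, so it deletes. → [gazeiiidiue].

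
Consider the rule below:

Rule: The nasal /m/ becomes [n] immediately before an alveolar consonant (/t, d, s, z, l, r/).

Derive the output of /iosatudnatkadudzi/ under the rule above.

No segment of /iosatudnatkadudzi/ meets the structural description of the rule, so the form surfaces unchanged.

iosatudnatkadudzi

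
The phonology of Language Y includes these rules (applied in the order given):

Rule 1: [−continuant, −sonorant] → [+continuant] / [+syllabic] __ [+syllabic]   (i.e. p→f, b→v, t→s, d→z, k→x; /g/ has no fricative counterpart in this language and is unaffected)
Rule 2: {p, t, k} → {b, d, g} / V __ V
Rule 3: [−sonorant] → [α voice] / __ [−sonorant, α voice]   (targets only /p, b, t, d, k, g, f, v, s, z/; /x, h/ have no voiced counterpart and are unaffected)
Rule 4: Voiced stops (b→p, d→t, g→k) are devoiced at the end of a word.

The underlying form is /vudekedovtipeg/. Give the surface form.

Rule 1 (intervocalic spirantization): /d/ is a stop between vowels /u/ and /e/, so it spirantizes to the fricative [z]. /k/ is a stop between vowels /e/ and /e/, so it spirantizes to the fricative [x]. /d/ is a stop between vowels /e/ and /o/, so it spirantizes to the fricative [z]. /p/ is a stop between vowels /i/ and /e/, so it spirantizes to the fricative [f]. /vudekedovtipeg/ → vuzexezovtifeg.
Rule 2 (intervocalic voicing): no segment meets the environment; /vuzexezovtifeg/ is unchanged.
Rule 3 (regressive voicing assimilation): /v/ precedes the voiceless obstruent /t/, so it devoices to [f] by assimilation. /vuzexezovtifeg/ → vuzexezoftifeg.
Rule 4 (final devoicing): /g/ is a voiced stop in word-final position, so it devoices to [k]. /vuzexezoftifeg/ → vuzexezoftifek.

vuzexezoftifek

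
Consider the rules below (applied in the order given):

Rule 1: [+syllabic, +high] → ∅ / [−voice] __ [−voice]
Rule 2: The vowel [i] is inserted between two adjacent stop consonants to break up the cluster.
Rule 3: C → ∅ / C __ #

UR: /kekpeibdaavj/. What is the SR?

Rule 1 (high vowel syncope): no segment meets the environment; /kekpeibdaavj/ is unchanged.
Rule 2 (stop-cluster i-epenthesis): /k/ and /p/ form a stop–stop cluster, so [i] is inserted between them. /b/ and /d/ form a stop–stop cluster, so [i] is inserted between them. /kekpeibdaavj/ → kekipeibidaavj.
Rule 3 (final cluster simplification): /j/ is the second consonant of a word-final cluster /vj/, so it deletes. /kekipeibidaavj/ → kekipeibidaav.

kekipeibidaav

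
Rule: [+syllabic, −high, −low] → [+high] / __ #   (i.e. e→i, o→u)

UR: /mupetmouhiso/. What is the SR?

/o/ is a mid vowel in word-final position, so it raises to [u].
Surface form: [mupetmouhisu].

mupetmouhisu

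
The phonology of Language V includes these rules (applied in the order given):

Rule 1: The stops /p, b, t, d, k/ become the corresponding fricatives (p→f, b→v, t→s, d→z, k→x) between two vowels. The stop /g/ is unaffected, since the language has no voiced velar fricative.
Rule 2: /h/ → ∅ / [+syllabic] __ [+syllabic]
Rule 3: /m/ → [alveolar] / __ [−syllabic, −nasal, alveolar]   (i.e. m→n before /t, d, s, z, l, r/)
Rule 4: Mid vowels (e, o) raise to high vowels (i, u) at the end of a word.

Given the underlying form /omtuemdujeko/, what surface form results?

Rule 1 (intervocalic spirantization): /k/ is a stop between vowels /e/ and /o/, so it spirantizes to the fricative [x]. /omtuemdujeko/ → omtuemdujexo.
Rule 2 (intervocalic h-deletion): no segment meets the environment; /omtuemdujexo/ is unchanged.
Rule 3 (nasal place assimilation): /m/ precedes the alveolar consonant /t/, so it assimilates in place to [n]. /m/ precedes the alveolar consonant /d/, so it assimilates in place to [n]. /omtuemdujexo/ → ontuendujexo.
Rule 4 (final vowel raising): /o/ is a mid vowel in word-final position, so it raises to [u]. /ontuendujexo/ → ontuendujexu.

ontuendujexu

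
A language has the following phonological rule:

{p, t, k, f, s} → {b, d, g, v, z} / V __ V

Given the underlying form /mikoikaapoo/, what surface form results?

migoigaaboo

/k/ is a voiceless obstruent between vowels /i/ and /o/, so it voices to [g].
/k/ is a voiceless obstruent between vowels /i/ and /a/, so it voices to [g].
/p/ is a voiceless obstruent between vowels /a/ and /o/, so it voices to [b].
Surface form: [migoigaaboo].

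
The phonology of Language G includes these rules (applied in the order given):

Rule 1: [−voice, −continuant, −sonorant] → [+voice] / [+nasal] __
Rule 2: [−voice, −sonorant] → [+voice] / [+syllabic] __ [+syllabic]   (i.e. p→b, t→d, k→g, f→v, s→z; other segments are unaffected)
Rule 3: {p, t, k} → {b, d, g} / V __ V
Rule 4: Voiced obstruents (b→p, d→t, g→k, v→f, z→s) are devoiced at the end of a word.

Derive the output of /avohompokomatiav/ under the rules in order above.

avohombogomadiaf

Rule 1 (post-nasal voicing): /p/ is a voiceless stop immediately after the nasal /m/, so it voices to [b]. /avohompokomatiav/ → avohombokomatiav.
Rule 2 (intervocalic voicing): /k/ is a voiceless obstruent between vowels /o/ and /o/, so it voices to [g]. /t/ is a voiceless obstruent between vowels /a/ and /i/, so it voices to [d]. /avohombokomatiav/ → avohombogomadiav.
Rule 3 (intervocalic voicing): no segment meets the environment; /avohombogomadiav/ is unchanged.
Rule 4 (final devoicing): /v/ is a voiced obstruent in word-final position, so it devoices to [f]. /avohombogomadiav/ → avohombogomadiaf.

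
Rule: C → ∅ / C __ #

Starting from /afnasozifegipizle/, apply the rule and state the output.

No segment of /afnasozifegipizle/ meets the structural description of the rule, so the form surfaces unchanged.

afnasozifegipizle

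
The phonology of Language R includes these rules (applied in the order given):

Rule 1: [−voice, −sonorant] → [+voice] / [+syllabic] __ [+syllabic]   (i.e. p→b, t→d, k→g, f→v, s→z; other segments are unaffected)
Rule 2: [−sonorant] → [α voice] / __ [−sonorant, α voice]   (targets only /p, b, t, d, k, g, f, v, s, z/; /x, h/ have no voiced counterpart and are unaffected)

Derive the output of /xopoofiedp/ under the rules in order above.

xoboovietp

Rule 1 (intervocalic voicing): /p/ is a voiceless obstruent between vowels /o/ and /o/, so it voices to [b]. /f/ is a voiceless obstruent between vowels /o/ and /i/, so it voices to [v]. /xopoofiedp/ → xobooviedp.
Rule 2 (regressive voicing assimilation): /d/ precedes the voiceless obstruent /p/, so it devoices to [t] by assimilation. /xobooviedp/ → xoboovietp.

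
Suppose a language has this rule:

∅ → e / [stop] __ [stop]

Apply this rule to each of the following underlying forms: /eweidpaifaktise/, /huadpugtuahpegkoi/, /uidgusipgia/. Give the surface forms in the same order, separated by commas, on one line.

eweidepaifaketise, huadepugetuahpegekoi, uidegusipegia

/eweidpaifaktise/: /d/ and /p/ form a stop–stop cluster, so [e] is inserted between them. /k/ and /t/ form a stop–stop cluster, so [e] is inserted between them. → [eweidepaifaketise].
/huadpugtuahpegkoi/: /d/ and /p/ form a stop–stop cluster, so [e] is inserted between them. /g/ and /t/ form a stop–stop cluster, so [e] is inserted between them. /g/ and /k/ form a stop–stop cluster, so [e] is inserted between them. → [huadepugetuahpegekoi].
/uidgusipgia/: /d/ and /g/ form a stop–stop cluster, so [e] is inserted between them. /p/ and /g/ form a stop–stop cluster, so [e] is inserted between them. → [uidegusipegia].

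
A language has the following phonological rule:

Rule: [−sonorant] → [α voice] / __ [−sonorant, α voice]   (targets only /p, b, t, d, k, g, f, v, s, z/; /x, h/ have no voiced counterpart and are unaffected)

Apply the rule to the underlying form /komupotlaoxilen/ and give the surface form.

komupotlaoxilen

No segment of /komupotlaoxilen/ meets the structural description of the rule, so the form surfaces unchanged.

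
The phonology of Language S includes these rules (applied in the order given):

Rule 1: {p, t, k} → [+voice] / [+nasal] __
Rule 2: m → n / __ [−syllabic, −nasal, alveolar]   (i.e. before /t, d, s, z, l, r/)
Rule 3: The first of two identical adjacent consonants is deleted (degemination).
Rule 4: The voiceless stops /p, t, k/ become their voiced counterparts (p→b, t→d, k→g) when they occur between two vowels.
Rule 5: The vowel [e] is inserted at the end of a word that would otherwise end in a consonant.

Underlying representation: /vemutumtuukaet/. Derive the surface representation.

Rule 1 (post-nasal voicing): /t/ is a voiceless stop immediately after the nasal /m/, so it voices to [d]. /vemutumtuukaet/ → vemutumduukaet.
Rule 2 (nasal place assimilation): /m/ precedes the alveolar consonant /d/, so it assimilates in place to [n]. /vemutumduukaet/ → vemutunduukaet.
Rule 3 (degemination): no segment meets the environment; /vemutunduukaet/ is unchanged.
Rule 4 (intervocalic voicing): /t/ is a voiceless stop between vowels /u/ and /u/, so it voices to [d]. /k/ is a voiceless stop between vowels /u/ and /a/, so it voices to [g]. /vemutunduukaet/ → vemudunduugaet.
Rule 5 (final e-epenthesis): the form ends in the consonant /t/, so [e] is inserted word-finally. /vemudunduugaet/ → vemudunduugaete.

vemudunduugaete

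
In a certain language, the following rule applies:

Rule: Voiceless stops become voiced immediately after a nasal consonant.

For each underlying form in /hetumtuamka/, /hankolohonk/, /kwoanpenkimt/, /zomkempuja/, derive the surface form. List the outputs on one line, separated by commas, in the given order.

hetumduamga, hangolohong, kwoanbengimd, zomgembuja

/hetumtuamka/: /t/ is a voiceless stop immediately after the nasal /m/, so it voices to [d]. /k/ is a voiceless stop immediately after the nasal /m/, so it voices to [g]. → [hetumduamga].
/hankolohonk/: /k/ is a voiceless stop immediately after the nasal /n/, so it voices to [g]. /k/ is a voiceless stop immediately after the nasal /n/, so it voices to [g]. → [hangolohong].
/kwoanpenkimt/: /p/ is a voiceless stop immediately after the nasal /n/, so it voices to [b]. /k/ is a voiceless stop immediately after the nasal /n/, so it voices to [g]. /t/ is a voiceless stop immediately after the nasal /m/, so it voices to [d]. → [kwoanbengimd].
/zomkempuja/: /k/ is a voiceless stop immediately after the nasal /m/, so it voices to [g]. /p/ is a voiceless stop immediately after the nasal /m/, so it voices to [b]. → [zomgembuja].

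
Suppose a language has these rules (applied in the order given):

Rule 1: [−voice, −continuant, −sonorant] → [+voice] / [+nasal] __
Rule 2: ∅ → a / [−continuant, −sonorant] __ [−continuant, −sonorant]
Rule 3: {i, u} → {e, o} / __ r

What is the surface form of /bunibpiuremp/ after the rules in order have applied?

bunibapioremb

Rule 1 (post-nasal voicing): /p/ is a voiceless stop immediately after the nasal /m/, so it voices to [b]. /bunibpiuremp/ → bunibpiuremb.
Rule 2 (stop-cluster a-epenthesis): /b/ and /p/ form a stop–stop cluster, so [a] is inserted between them. /bunibpiuremb/ → bunibapiuremb.
Rule 3 (pre-rhotic lowering): /u/ is a high vowel immediately before /r/, so it lowers to [o]. /bunibapiuremb/ → bunibapioremb.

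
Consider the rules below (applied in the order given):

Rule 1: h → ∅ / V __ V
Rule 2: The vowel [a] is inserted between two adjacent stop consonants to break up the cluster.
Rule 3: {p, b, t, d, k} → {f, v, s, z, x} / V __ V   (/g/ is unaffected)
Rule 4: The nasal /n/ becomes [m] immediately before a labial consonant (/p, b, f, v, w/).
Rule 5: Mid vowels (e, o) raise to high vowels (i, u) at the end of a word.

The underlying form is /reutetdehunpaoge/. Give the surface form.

reusesazeumpaogi

Rule 1 (intervocalic h-deletion): /h/ occurs between vowels /e/ and /u/, so it deletes. /reutetdehunpaoge/ → reutetdeunpaoge.
Rule 2 (stop-cluster a-epenthesis): /t/ and /d/ form a stop–stop cluster, so [a] is inserted between them. /reutetdeunpaoge/ → reutetadeunpaoge.
Rule 3 (intervocalic spirantization): /t/ is a stop between vowels /u/ and /e/, so it spirantizes to the fricative [s]. /t/ is a stop between vowels /e/ and /a/, so it spirantizes to the fricative [s]. /d/ is a stop between vowels /a/ and /e/, so it spirantizes to the fricative [z]. /reutetadeunpaoge/ → reusesazeunpaoge.
Rule 4 (nasal place assimilation): /n/ precedes the labial consonant /p/, so it assimilates in place to [m]. /reusesazeunpaoge/ → reusesazeumpaoge.
Rule 5 (final vowel raising): /e/ is a mid vowel in word-final position, so it raises to [i]. /reusesazeumpaoge/ → reusesazeumpaogi.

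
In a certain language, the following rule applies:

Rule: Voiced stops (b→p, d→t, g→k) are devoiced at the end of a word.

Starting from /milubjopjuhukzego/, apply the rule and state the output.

No segment of /milubjopjuhukzego/ meets the structural description of the rule, so the form surfaces unchanged.

milubjopjuhukzego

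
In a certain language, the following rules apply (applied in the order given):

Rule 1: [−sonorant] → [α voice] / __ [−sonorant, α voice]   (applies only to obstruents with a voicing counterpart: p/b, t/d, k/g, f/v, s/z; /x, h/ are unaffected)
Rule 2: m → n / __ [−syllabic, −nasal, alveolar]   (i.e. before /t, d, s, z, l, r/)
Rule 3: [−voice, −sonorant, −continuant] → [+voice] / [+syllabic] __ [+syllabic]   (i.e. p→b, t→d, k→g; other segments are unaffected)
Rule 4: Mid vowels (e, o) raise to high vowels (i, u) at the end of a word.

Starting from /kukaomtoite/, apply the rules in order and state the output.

Rule 1 (regressive voicing assimilation): no segment meets the environment; /kukaomtoite/ is unchanged.
Rule 2 (nasal place assimilation): /m/ precedes the alveolar consonant /t/, so it assimilates in place to [n]. /kukaomtoite/ → kukaontoite.
Rule 3 (intervocalic voicing): /k/ is a voiceless stop between vowels /u/ and /a/, so it voices to [g]. /t/ is a voiceless stop between vowels /i/ and /e/, so it voices to [d]. /kukaontoite/ → kugaontoide.
Rule 4 (final vowel raising): /e/ is a mid vowel in word-final position, so it raises to [i]. /kugaontoide/ → kugaontoidi.

kugaontoidi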